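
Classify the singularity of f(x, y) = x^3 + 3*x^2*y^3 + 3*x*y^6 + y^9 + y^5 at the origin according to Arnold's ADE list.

The Hessian of f at 0 has rank 0. Corank 2; j^3 = x^3 is a perfect cube, so E-series; the 5-jet and mu = 8 give E_8.

E_{8}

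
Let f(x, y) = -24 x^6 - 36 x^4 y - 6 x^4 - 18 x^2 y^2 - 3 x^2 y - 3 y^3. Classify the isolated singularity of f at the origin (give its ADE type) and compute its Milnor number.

Type D4, Milnor number mu = 4.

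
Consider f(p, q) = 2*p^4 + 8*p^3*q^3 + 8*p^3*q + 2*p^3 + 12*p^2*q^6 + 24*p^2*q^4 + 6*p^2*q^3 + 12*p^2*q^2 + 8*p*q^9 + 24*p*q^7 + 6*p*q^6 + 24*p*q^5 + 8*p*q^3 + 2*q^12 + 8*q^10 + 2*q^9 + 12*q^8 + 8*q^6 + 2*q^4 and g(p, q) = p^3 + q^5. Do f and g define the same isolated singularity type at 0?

No.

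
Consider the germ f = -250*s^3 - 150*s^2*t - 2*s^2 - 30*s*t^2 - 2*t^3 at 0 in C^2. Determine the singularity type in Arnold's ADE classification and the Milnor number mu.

Type A2, Milnor number mu = 2.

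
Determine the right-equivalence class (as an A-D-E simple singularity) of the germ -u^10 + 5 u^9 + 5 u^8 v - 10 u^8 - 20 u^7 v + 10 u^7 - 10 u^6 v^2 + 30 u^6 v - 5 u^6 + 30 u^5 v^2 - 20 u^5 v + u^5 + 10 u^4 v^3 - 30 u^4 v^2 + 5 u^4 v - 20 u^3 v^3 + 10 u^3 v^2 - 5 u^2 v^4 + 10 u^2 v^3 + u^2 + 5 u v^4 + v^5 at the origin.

The Hessian of f at 0 is [[2, 0], [0, 0]] with rank 1, so corank 1. A Groebner basis of the Jacobian ideal J(f) in C{u,v} is {v^4, u}; counting standard monomials gives mu = 4. Corank 1: A-series; mu = 4 gives A_4.

A_{4}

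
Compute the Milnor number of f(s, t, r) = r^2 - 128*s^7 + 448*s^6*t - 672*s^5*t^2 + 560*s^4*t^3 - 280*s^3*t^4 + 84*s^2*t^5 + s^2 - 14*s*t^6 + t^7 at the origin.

6

The Hessian of f at 0 is [[2, 0, 0], [0, 0, 0], [0, 0, 2]] with rank 2, so corank 1. A Groebner basis of the Jacobian ideal J(f) in C{s,t,r} is {t^6, s, r}; counting standard monomials gives mu = 6. Corank 1: A-series; mu = 6 gives A_6.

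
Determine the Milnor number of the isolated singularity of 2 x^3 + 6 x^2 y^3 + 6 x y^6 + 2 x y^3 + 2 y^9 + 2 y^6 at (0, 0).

The Hessian of f at 0 has rank 0. Corank 2; j^3 = 2*x^3 is a perfect cube, so E-series; the 4-jet and mu = 7 give E_7.

7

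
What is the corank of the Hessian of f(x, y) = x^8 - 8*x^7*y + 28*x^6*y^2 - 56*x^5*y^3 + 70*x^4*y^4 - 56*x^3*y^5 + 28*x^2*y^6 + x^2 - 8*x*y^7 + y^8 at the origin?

The Hessian at 0 is [[2, 0], [0, 0]] of rank 1; hence corank 1.

1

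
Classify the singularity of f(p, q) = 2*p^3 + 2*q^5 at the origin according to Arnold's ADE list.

The Hessian of f at 0 has rank 0. Corank 2; j^3 = 2*p^3 is a perfect cube, so E-series; the 5-jet and mu = 8 give E_8.

E_8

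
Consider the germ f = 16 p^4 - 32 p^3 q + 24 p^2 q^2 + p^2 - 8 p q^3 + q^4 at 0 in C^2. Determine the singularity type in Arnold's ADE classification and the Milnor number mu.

Type A_{3}, Milnor number mu = 3.

The Hessian of f at 0 has rank 1. Corank 1: A-series; mu = 3 gives A_3.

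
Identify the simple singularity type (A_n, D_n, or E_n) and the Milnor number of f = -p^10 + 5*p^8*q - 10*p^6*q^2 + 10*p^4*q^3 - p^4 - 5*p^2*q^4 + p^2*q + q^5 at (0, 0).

Type D_6, Milnor number mu = 6.

The Hessian of f at 0 has rank 0. Corank 2; j^3 = p^2*q has shape L^2 M (L != M), so D-series; mu = 6 gives D_6.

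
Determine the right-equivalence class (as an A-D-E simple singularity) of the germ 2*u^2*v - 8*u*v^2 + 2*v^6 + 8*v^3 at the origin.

The Hessian of f at 0 is [[0, 0], [0, 0]] with rank 0, so corank 2. A Groebner basis of the Jacobian ideal J(f) in C{u,v} is {u^2/6 + v^5 - 2*v^2/3, u^3 - 8*v^3, u*v - 2*v^2}; counting standard monomials gives mu = 7. Corank 2; j^3 = 2*v*(u - 2*v)^2 has shape L^2 M (L != M), so D-series; mu = 7 gives D_7.

D_{7}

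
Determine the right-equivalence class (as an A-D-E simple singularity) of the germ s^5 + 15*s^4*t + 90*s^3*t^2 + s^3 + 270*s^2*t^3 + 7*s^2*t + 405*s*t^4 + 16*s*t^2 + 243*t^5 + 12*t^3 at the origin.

D_6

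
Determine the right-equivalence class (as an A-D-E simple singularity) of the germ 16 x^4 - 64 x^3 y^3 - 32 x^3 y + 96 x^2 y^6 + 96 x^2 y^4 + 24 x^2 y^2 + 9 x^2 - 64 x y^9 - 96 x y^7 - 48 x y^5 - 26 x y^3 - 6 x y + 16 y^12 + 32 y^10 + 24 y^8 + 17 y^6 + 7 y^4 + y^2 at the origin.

A_{3}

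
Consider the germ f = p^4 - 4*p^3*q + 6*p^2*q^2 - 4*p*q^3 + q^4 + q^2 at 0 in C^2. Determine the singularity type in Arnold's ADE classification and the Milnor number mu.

The Hessian of f at 0 has rank 1. Corank 1: A-series; mu = 3 gives A_3.

Type A_3, Milnor number mu = 3.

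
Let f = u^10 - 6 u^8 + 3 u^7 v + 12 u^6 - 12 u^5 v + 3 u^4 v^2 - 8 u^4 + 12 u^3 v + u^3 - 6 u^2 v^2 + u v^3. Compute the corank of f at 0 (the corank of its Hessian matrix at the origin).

2

Hessian at 0 has rank 0.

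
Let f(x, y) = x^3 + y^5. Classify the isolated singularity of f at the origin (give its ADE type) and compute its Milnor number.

Type E8, Milnor number mu = 8.

The Hessian of f at 0 is [[0, 0], [0, 0]] with rank 0, so corank 2. A Groebner basis of the Jacobian ideal J(f) in C{x,y} is {y^4, x^2}; counting standard monomials gives mu = 8. Corank 2; j^3 = x^3 is a perfect cube, so E-series; the 5-jet and mu = 8 give E_8.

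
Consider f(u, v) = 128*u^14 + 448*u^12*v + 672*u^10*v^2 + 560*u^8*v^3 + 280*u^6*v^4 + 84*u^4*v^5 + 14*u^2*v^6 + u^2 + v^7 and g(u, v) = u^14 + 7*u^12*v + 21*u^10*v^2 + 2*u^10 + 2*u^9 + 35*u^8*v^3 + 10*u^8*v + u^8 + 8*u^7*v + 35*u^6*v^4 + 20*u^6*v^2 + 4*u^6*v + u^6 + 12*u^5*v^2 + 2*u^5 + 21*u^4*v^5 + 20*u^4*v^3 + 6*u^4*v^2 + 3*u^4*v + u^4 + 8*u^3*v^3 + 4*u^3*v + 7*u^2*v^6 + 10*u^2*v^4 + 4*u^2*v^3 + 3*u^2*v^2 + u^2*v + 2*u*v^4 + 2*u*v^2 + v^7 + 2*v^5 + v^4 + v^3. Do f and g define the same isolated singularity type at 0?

No.

The Hessian of f at 0 is [[2, 0], [0, 0]] with rank 1, so corank 1. A Groebner basis of the Jacobian ideal J(f) in C{u,v} is {v^6, u}; counting standard monomials gives mu = 6. Corank 1: A-series; mu = 6 gives A_6. The Hessian of g at 0 is [[0, 0], [0, 0]] with rank 0, so corank 2. A Groebner basis of the Jacobian ideal J(g) in C{u,v} is {u*v^2 - u*v - v^2, u*v + v^3 + v^2, u^2 - 2*u*v - 3*v^2}; counting standard monomials gives mu = 5. Corank 2; j^3 = v*(u + v)^2 has shape L^2 M (L != M), so D-series; mu = 5 gives D_5. f is A_6 but g is D_5, hence not right-equivalent.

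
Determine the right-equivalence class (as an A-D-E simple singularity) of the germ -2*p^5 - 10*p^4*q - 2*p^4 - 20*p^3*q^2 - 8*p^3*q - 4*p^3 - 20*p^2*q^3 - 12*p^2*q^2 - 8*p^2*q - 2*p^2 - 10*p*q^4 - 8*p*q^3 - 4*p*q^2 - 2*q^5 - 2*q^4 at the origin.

A_4

The Hessian of f at 0 has rank 1. Corank 1: A-series; mu = 4 gives A_4.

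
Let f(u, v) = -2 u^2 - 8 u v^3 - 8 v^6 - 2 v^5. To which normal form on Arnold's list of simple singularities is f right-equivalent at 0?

A4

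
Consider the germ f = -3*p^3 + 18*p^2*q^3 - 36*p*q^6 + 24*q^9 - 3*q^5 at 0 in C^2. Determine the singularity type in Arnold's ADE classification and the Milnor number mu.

Type E8, Milnor number mu = 8.

The Hessian of f at 0 is [[0, 0], [0, 0]] with rank 0, so corank 2. A Groebner basis of the Jacobian ideal J(f) in C{p,q} is {-p^2/4 + p*q^3, q^4, p^3, p^2*q}; counting standard monomials gives mu = 8. Corank 2; j^3 = -3*p^3 is a perfect cube, so E-series; the 5-jet and mu = 8 give E_8.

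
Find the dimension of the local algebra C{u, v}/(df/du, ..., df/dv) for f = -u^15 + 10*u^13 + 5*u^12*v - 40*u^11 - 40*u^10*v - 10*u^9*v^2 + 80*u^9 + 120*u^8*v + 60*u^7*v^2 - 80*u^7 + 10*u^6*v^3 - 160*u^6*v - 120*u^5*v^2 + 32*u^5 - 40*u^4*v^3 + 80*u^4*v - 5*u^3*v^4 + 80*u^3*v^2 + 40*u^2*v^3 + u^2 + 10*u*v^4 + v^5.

The Hessian of f at 0 is [[2, 0], [0, 0]] with rank 1, so corank 1. A Groebner basis of the Jacobian ideal J(f) in C{u,v} is {v^4, u}; counting standard monomials gives mu = 4. Corank 1: A-series; mu = 4 gives A_4.

4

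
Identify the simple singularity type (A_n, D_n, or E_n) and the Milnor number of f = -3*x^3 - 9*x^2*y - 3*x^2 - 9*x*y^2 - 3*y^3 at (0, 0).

Type A_2, Milnor number mu = 2.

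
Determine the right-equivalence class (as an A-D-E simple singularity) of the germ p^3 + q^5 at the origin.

E8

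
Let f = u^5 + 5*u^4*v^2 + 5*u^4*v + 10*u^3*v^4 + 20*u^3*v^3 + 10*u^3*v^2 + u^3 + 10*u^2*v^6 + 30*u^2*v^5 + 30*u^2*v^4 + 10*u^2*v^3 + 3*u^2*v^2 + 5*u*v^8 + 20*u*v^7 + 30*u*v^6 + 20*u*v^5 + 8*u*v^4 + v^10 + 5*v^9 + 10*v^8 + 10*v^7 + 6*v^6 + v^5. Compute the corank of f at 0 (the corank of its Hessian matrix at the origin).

2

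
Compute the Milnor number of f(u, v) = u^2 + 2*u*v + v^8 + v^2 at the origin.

The Hessian of f at 0 is [[2, 2], [2, 2]] with rank 1, so corank 1. A Groebner basis of the Jacobian ideal J(f) in C{u,v} is {v^7, u + v}; counting standard monomials gives mu = 7. Corank 1: A-series; mu = 7 gives A_7.

7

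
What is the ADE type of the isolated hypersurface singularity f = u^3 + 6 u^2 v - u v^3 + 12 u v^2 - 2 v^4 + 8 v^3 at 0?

E_{7}

The Hessian of f at 0 is [[0, 0], [0, 0]] with rank 0, so corank 2. A Groebner basis of the Jacobian ideal J(f) in C{u,v} is {u^3 + 6*u^2*v - 48*u^2 - 192*u*v - 192*v^2, 6*u^2 + u*v^2 + 24*u*v + 24*v^2, -3*u^2 - 12*u*v + v^3 - 12*v^2}; counting standard monomials gives mu = 7. Corank 2; j^3 = (u + 2*v)^3 is a perfect cube, so E-series; the 4-jet and mu = 7 give E_7.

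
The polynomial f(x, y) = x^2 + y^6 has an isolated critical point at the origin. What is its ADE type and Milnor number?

The Hessian of f at 0 is [[2, 0], [0, 0]] with rank 1, so corank 1. A Groebner basis of the Jacobian ideal J(f) in C{x,y} is {y^5, x}; counting standard monomials gives mu = 5. Corank 1: A-series; mu = 5 gives A_5.

Type A5, Milnor number mu = 5.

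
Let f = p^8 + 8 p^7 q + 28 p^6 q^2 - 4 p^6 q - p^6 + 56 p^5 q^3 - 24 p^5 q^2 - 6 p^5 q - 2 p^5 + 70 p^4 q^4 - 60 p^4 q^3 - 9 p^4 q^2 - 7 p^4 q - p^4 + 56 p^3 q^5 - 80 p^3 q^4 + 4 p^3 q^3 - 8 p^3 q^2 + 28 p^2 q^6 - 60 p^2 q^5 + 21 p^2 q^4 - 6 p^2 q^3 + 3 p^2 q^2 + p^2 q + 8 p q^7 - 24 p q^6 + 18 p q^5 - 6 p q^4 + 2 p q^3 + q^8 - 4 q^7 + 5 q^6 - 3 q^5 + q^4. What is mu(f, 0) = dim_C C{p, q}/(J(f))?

The Hessian of f at 0 is [[0, 0], [0, 0]] with rank 0, so corank 2. A Groebner basis of the Jacobian ideal J(f) in C{p,q} is {p*q^2, p*q + q^3, p^2 - 4*p*q}; counting standard monomials gives mu = 5. Corank 2; j^3 = p^2*q has shape L^2 M (L != M), so D-series; mu = 5 gives D_5.

5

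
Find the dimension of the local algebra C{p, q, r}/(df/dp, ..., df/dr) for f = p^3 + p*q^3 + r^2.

7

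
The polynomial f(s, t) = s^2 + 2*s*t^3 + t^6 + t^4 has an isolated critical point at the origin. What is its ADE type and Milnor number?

The Hessian of f at 0 has rank 1. Corank 1: A-series; mu = 3 gives A_3.

Type A3, Milnor number mu = 3.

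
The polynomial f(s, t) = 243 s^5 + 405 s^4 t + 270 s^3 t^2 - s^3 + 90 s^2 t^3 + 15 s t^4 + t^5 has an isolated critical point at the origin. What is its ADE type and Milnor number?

The Hessian of f at 0 is [[0, 0], [0, 0]] with rank 0, so corank 2. A Groebner basis of the Jacobian ideal J(f) in C{s,t} is {t^5, s*t^3 + t^4/12, s^2}; counting standard monomials gives mu = 8. Corank 2; j^3 = -s^3 is a perfect cube, so E-series; the 5-jet and mu = 8 give E_8.

Type E_{8}, Milnor number mu = 8.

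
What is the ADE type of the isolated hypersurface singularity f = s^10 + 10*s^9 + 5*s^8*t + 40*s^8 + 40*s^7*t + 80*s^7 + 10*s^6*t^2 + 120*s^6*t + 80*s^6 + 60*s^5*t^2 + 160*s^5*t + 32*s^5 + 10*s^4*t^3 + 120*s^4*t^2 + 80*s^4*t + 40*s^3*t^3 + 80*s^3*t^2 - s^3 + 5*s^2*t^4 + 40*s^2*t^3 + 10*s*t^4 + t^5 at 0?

E_{8}

The Hessian of f at 0 is [[0, 0], [0, 0]] with rank 0, so corank 2. A Groebner basis of the Jacobian ideal J(f) in C{s,t} is {t^5, s*t^3 + t^4/8, s^2}; counting standard monomials gives mu = 8. Corank 2; j^3 = -s^3 is a perfect cube, so E-series; the 5-jet and mu = 8 give E_8.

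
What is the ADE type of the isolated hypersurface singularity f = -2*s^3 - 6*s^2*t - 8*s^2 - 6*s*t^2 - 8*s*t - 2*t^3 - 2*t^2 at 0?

A2

The Hessian of f at 0 has rank 1. Corank 1: A-series; mu = 2 gives A_2.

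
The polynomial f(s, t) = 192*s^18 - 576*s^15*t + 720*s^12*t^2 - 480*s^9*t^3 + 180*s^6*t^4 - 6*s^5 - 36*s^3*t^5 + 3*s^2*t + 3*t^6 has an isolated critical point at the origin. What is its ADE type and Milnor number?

Type D_7, Milnor number mu = 7.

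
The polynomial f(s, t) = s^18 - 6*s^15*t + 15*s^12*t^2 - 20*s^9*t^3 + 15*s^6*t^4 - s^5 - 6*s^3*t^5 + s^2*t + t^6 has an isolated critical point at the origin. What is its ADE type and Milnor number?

Type D_7, Milnor number mu = 7.

The Hessian of f at 0 has rank 0. Corank 2; j^3 = s^2*t has shape L^2 M (L != M), so D-series; mu = 7 gives D_7.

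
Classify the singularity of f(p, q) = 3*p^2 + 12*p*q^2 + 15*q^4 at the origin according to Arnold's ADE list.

The Hessian of f at 0 is [[6, 0], [0, 0]] with rank 1, so corank 1. A Groebner basis of the Jacobian ideal J(f) in C{p,q} is {p^2, p*q, p/2 + q^2}; counting standard monomials gives mu = 3. Corank 1: A-series; mu = 3 gives A_3.

A_{3}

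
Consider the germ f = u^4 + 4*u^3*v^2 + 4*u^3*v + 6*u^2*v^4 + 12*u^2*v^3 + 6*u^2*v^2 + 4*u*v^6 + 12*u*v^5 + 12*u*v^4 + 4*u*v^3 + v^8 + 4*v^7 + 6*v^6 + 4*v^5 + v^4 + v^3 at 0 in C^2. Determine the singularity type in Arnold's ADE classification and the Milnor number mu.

Type E_6, Milnor number mu = 6.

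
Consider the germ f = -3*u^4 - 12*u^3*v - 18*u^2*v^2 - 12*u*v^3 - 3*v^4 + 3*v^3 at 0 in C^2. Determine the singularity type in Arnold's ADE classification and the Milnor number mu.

Type E_6, Milnor number mu = 6.

The Hessian of f at 0 is [[0, 0], [0, 0]] with rank 0, so corank 2. A Groebner basis of the Jacobian ideal J(f) in C{u,v} is {u^3 + 3*u^2*v, v^2}; counting standard monomials gives mu = 6. Corank 2; j^3 = 3*v^3 is a perfect cube, so E-series; the 4-jet and mu = 6 give E_6.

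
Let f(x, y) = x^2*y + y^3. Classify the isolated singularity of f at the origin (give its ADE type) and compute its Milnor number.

The Hessian of f at 0 has rank 0. Corank 2; j^3 = y*(x^2 + y^2) splits into three distinct lines over C (the quadratic factor has nonzero discriminant), so D_4.

Type D_4, Milnor number mu = 4.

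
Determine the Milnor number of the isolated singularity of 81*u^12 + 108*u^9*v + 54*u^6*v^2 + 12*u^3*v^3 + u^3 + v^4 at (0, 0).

The Hessian of f at 0 is [[0, 0], [0, 0]] with rank 0, so corank 2. A Groebner basis of the Jacobian ideal J(f) in C{u,v} is {v^3, u^2}; counting standard monomials gives mu = 6. Corank 2; j^3 = u^3 is a perfect cube, so E-series; the 4-jet and mu = 6 give E_6.

6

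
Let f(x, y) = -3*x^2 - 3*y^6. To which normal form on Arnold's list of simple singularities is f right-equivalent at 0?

A5

The Hessian of f at 0 is [[-6, 0], [0, 0]] with rank 1, so corank 1. A Groebner basis of the Jacobian ideal J(f) in C{x,y} is {y^5, x}; counting standard monomials gives mu = 5. Corank 1: A-series; mu = 5 gives A_5.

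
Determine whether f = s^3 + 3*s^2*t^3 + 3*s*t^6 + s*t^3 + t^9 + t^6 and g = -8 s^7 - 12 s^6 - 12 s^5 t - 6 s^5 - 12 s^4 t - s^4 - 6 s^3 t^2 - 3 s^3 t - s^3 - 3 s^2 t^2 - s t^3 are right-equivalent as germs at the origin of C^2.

The Hessian of f at 0 is [[0, 0], [0, 0]] with rank 0, so corank 2. A Groebner basis of the Jacobian ideal J(f) in C{s,t} is {s^3, s*t^2, 3*s^2 + t^3}; counting standard monomials gives mu = 7. Corank 2; j^3 = s^3 is a perfect cube, so E-series; the 4-jet and mu = 7 give E_7. The Hessian of g at 0 is [[0, 0], [0, 0]] with rank 0, so corank 2. A Groebner basis of the Jacobian ideal J(g) in C{s,t} is {3*s^2 + t^4 + t^3, s^3, s^2*t - s^2 - t^3/3, 2*s^2 + s*t^2 + 2*t^3/3}; counting standard monomials gives mu = 7. Corank 2; j^3 = -s^3 is a perfect cube, so E-series; the 4-jet and mu = 7 give E_7. Both have type E_7, hence right-equivalent.

Yes.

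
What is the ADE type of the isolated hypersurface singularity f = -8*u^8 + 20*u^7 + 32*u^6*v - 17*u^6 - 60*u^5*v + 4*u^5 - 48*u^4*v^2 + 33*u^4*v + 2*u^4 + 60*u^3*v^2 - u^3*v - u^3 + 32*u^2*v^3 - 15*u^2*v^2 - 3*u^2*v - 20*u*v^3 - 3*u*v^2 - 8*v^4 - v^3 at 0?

E_{7}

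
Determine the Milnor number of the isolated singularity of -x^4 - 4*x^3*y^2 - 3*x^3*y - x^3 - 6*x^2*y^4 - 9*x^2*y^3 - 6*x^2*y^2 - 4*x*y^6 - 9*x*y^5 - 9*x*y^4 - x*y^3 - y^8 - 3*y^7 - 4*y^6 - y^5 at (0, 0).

The Hessian of f at 0 has rank 0. Corank 2; j^3 = -x^3 is a perfect cube, so E-series; the 4-jet and mu = 7 give E_7.

7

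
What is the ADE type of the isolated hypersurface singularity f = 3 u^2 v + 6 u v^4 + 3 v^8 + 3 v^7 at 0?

D_{9}

The Hessian of f at 0 has rank 0. Corank 2; j^3 = 3*u^2*v has shape L^2 M (L != M), so D-series; mu = 9 gives D_9.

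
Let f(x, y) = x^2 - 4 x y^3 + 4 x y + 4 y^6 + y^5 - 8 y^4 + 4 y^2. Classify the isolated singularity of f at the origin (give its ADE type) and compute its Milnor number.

The Hessian of f at 0 has rank 1. Corank 1: A-series; mu = 4 gives A_4.

Type A4, Milnor number mu = 4.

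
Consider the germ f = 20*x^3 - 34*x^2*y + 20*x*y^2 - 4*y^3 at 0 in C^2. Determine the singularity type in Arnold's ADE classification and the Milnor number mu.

The Hessian of f at 0 has rank 0. Corank 2; j^3 = 2*(2*x - y)*(5*x^2 - 6*x*y + 2*y^2) splits into three distinct lines over C (the quadratic factor has nonzero discriminant), so D_4.

Type D_4, Milnor number mu = 4.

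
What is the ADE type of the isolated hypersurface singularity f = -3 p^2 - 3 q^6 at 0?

A5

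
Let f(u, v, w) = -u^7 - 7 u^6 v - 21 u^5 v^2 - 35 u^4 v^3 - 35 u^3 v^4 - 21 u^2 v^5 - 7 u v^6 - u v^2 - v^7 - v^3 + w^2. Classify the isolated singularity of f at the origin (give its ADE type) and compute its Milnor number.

Type D8, Milnor number mu = 8.

The Hessian of f at 0 has rank 1. Corank 2; j^3 = -v^2*(u + v) has shape L^2 M (L != M), so D-series; mu = 8 gives D_8.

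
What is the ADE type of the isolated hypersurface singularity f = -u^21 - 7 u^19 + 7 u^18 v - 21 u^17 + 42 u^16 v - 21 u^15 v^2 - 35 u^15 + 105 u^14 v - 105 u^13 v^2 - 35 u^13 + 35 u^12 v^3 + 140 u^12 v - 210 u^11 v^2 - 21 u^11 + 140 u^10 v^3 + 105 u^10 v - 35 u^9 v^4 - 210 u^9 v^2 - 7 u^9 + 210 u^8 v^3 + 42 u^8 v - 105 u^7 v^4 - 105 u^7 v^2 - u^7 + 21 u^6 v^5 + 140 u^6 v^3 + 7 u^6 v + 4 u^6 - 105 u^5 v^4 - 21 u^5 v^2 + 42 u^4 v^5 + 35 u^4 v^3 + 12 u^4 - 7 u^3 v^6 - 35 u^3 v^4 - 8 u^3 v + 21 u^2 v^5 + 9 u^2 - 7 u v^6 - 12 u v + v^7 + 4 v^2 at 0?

A6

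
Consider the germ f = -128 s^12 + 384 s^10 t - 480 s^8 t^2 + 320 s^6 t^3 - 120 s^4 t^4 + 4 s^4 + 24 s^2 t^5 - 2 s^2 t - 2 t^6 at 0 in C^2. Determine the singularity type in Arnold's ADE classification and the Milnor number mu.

The Hessian of f at 0 has rank 0. Corank 2; j^3 = -2*s^2*t has shape L^2 M (L != M), so D-series; mu = 7 gives D_7.

Type D7, Milnor number mu = 7.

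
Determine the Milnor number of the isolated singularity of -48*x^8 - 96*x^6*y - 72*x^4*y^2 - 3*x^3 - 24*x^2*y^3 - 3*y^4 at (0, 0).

The Hessian of f at 0 is [[0, 0], [0, 0]] with rank 0, so corank 2. A Groebner basis of the Jacobian ideal J(f) in C{x,y} is {y^3, x^2}; counting standard monomials gives mu = 6. Corank 2; j^3 = -3*x^3 is a perfect cube, so E-series; the 4-jet and mu = 6 give E_6.

6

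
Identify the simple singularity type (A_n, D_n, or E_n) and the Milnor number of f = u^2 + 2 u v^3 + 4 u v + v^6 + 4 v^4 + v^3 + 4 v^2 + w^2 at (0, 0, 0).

The Hessian of f at 0 has rank 2. Corank 1: A-series; mu = 2 gives A_2.

Type A_{2}, Milnor number mu = 2.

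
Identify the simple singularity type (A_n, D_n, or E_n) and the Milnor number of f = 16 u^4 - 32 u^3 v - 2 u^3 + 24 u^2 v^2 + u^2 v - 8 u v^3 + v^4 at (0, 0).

The Hessian of f at 0 has rank 0. Corank 2; j^3 = -u^2*(2*u - v) has shape L^2 M (L != M), so D-series; mu = 5 gives D_5.

Type D_{5}, Milnor number mu = 5.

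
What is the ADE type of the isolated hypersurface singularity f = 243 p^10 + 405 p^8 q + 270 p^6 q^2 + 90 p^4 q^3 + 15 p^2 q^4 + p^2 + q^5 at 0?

The Hessian of f at 0 is [[2, 0], [0, 0]] with rank 1, so corank 1. A Groebner basis of the Jacobian ideal J(f) in C{p,q} is {q^4, p}; counting standard monomials gives mu = 4. Corank 1: A-series; mu = 4 gives A_4.

A_4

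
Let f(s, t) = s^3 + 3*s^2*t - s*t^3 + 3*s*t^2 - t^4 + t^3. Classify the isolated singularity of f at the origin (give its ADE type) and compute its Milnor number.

Type E_7, Milnor number mu = 7.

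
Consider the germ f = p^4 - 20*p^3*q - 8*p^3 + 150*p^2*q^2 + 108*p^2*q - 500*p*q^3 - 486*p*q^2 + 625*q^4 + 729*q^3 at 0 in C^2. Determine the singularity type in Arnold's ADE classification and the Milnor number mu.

Type E_6, Milnor number mu = 6.

The Hessian of f at 0 is [[0, 0], [0, 0]] with rank 0, so corank 2. A Groebner basis of the Jacobian ideal J(f) in C{p,q} is {q^4, p*q^2 - 14*q^3/3, p^2 - 9*p*q + 81*q^2/4}; counting standard monomials gives mu = 6. Corank 2; j^3 = -(2*p - 9*q)^3 is a perfect cube, so E-series; the 4-jet and mu = 6 give E_6.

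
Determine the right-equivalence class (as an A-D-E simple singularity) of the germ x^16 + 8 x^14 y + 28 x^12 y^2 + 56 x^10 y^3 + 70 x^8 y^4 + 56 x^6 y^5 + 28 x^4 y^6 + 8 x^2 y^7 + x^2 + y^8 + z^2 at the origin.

A_7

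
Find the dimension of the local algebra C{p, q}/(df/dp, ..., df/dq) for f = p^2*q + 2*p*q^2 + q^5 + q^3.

6

The Hessian of f at 0 is [[0, 0], [0, 0]] with rank 0, so corank 2. A Groebner basis of the Jacobian ideal J(f) in C{p,q} is {p^2/5 + q^4 - q^2/5, p^3 + q^3, p*q + q^2}; counting standard monomials gives mu = 6. Corank 2; j^3 = q*(p + q)^2 has shape L^2 M (L != M), so D-series; mu = 6 gives D_6.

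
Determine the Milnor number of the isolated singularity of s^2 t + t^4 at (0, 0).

5

The Hessian of f at 0 is [[0, 0], [0, 0]] with rank 0, so corank 2. A Groebner basis of the Jacobian ideal J(f) in C{s,t} is {s^3, s^2/4 + t^3, s*t}; counting standard monomials gives mu = 5. Corank 2; j^3 = s^2*t has shape L^2 M (L != M), so D-series; mu = 5 gives D_5.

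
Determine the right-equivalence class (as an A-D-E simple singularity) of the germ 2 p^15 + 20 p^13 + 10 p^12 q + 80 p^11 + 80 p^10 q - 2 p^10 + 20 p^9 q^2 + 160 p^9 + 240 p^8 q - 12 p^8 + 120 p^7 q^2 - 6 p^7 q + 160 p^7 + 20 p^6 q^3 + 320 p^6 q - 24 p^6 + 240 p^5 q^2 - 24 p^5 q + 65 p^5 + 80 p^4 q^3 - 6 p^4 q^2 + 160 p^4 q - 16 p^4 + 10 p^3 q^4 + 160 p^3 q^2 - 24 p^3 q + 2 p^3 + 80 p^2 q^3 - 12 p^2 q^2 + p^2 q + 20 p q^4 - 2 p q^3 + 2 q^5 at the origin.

D_{6}

The Hessian of f at 0 has rank 0. Corank 2; j^3 = p^2*(2*p + q) has shape L^2 M (L != M), so D-series; mu = 6 gives D_6.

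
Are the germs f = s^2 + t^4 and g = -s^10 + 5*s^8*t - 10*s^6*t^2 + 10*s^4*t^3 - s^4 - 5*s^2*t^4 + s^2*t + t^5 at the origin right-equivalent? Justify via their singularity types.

The Hessian of f at 0 is [[2, 0], [0, 0]] with rank 1, so corank 1. A Groebner basis of the Jacobian ideal J(f) in C{s,t} is {t^3, s}; counting standard monomials gives mu = 3. Corank 1: A-series; mu = 3 gives A_3. The Hessian of g at 0 is [[0, 0], [0, 0]] with rank 0, so corank 2. A Groebner basis of the Jacobian ideal J(g) in C{s,t} is {s^2/5 + t^4, s^3, s*t}; counting standard monomials gives mu = 6. Corank 2; j^3 = s^2*t has shape L^2 M (L != M), so D-series; mu = 6 gives D_6. f is A_3 but g is D_6, hence not right-equivalent.

No.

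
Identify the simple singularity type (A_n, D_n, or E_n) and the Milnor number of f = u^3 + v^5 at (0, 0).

The Hessian of f at 0 has rank 0. Corank 2; j^3 = u^3 is a perfect cube, so E-series; the 5-jet and mu = 8 give E_8.

Type E_{8}, Milnor number mu = 8.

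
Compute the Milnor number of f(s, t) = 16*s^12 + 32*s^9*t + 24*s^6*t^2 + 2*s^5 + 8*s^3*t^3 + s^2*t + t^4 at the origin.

5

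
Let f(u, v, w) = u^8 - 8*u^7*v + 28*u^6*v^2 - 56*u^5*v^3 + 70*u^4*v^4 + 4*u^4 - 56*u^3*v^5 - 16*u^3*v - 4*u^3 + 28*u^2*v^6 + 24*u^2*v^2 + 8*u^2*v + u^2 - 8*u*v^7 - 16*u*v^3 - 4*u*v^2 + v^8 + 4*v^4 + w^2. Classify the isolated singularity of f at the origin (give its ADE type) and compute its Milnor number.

Type A_7, Milnor number mu = 7.

The Hessian of f at 0 has rank 2. Corank 1: A-series; mu = 7 gives A_7.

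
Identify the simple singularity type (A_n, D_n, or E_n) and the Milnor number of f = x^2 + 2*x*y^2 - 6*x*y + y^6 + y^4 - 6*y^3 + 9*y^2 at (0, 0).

Type A_{5}, Milnor number mu = 5.

The Hessian of f at 0 is [[2, -6], [-6, 18]] with rank 1, so corank 1. A Groebner basis of the Jacobian ideal J(f) in C{x,y} is {x^3 + 27*x^2 - 135*x*y - 162*x + 486*y, x^2*y + 6*x^2 - 27*x*y - 27*x + 81*y, x + y^2 - 3*y}; counting standard monomials gives mu = 5. Corank 1: A-series; mu = 5 gives A_5.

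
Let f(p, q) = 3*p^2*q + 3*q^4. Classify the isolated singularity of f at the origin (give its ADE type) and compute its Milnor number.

The Hessian of f at 0 has rank 0. Corank 2; j^3 = 3*p^2*q has shape L^2 M (L != M), so D-series; mu = 5 gives D_5.

Type D_{5}, Milnor number mu = 5.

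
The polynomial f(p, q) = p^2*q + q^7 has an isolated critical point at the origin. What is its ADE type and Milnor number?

Type D_8, Milnor number mu = 8.

The Hessian of f at 0 has rank 0. Corank 2; j^3 = p^2*q has shape L^2 M (L != M), so D-series; mu = 8 gives D_8.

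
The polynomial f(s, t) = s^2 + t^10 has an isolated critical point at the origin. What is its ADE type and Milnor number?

Type A9, Milnor number mu = 9.

The Hessian of f at 0 is [[2, 0], [0, 0]] with rank 1, so corank 1. A Groebner basis of the Jacobian ideal J(f) in C{s,t} is {t^9, s}; counting standard monomials gives mu = 9. Corank 1: A-series; mu = 9 gives A_9.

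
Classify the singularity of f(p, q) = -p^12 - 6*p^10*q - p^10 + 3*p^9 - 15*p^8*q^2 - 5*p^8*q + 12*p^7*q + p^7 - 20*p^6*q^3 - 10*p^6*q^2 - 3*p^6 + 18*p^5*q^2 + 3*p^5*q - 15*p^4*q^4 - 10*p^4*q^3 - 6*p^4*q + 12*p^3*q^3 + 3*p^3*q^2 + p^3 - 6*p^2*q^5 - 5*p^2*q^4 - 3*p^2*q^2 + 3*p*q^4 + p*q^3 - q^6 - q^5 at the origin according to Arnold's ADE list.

The Hessian of f at 0 is [[0, 0], [0, 0]] with rank 0, so corank 2. A Groebner basis of the Jacobian ideal J(f) in C{p,q} is {-p^2 + q^4 - q^3/3, p^3, p^2*q + p^2/3 + q^3/9, -p^2 + p*q^2 - q^3/3}; counting standard monomials gives mu = 7. Corank 2; j^3 = p^3 is a perfect cube, so E-series; the 4-jet and mu = 7 give E_7.

E7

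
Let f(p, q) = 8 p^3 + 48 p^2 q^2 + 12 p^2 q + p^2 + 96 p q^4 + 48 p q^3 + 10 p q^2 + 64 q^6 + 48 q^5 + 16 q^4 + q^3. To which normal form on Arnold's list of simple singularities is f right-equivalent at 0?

A_{2}

The Hessian of f at 0 is [[2, 0], [0, 0]] with rank 1, so corank 1. A Groebner basis of the Jacobian ideal J(f) in C{p,q} is {q^2, p}; counting standard monomials gives mu = 2. Corank 1: A-series; mu = 2 gives A_2.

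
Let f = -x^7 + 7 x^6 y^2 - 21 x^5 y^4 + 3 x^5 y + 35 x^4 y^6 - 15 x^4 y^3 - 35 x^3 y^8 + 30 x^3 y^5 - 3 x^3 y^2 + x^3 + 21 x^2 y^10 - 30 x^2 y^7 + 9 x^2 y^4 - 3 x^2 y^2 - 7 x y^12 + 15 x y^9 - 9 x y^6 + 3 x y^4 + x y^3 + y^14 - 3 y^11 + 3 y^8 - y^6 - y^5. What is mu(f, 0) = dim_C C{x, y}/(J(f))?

The Hessian of f at 0 is [[0, 0], [0, 0]] with rank 0, so corank 2. A Groebner basis of the Jacobian ideal J(f) in C{x,y} is {-x^2 + y^4 - y^3/3, x^3, x^2*y + x^2/3 + y^3/9, -x^2 + x*y^2 - y^3/3}; counting standard monomials gives mu = 7. Corank 2; j^3 = x^3 is a perfect cube, so E-series; the 4-jet and mu = 7 give E_7.

7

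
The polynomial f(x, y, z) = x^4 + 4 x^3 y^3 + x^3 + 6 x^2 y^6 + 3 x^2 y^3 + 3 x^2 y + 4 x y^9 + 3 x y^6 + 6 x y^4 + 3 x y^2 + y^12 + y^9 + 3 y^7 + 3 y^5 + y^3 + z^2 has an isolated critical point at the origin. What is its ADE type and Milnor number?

Type E_6, Milnor number mu = 6.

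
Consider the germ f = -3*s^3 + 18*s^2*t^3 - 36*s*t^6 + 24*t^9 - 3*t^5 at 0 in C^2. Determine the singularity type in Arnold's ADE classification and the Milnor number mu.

Type E_8, Milnor number mu = 8.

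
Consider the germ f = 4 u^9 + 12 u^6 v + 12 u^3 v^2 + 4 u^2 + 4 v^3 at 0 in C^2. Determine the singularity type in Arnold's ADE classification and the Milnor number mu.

Type A_{2}, Milnor number mu = 2.

The Hessian of f at 0 has rank 1. Corank 1: A-series; mu = 2 gives A_2.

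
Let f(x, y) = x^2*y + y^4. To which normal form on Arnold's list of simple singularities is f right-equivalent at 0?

The Hessian of f at 0 has rank 0. Corank 2; j^3 = x^2*y has shape L^2 M (L != M), so D-series; mu = 5 gives D_5.

D_5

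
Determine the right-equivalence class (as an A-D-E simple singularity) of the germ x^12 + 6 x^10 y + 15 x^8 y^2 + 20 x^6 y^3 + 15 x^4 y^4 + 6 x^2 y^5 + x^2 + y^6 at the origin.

A_{5}

The Hessian of f at 0 has rank 1. Corank 1: A-series; mu = 5 gives A_5.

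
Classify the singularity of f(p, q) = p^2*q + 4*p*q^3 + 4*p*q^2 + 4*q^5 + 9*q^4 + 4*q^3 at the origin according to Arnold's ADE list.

D_{5}

The Hessian of f at 0 is [[0, 0], [0, 0]] with rank 0, so corank 2. A Groebner basis of the Jacobian ideal J(f) in C{p,q} is {p*q^2 - p*q - 2*q^2, p*q/2 + q^3 + q^2, p^2 + 2*p*q}; counting standard monomials gives mu = 5. Corank 2; j^3 = q*(p + 2*q)^2 has shape L^2 M (L != M), so D-series; mu = 5 gives D_5.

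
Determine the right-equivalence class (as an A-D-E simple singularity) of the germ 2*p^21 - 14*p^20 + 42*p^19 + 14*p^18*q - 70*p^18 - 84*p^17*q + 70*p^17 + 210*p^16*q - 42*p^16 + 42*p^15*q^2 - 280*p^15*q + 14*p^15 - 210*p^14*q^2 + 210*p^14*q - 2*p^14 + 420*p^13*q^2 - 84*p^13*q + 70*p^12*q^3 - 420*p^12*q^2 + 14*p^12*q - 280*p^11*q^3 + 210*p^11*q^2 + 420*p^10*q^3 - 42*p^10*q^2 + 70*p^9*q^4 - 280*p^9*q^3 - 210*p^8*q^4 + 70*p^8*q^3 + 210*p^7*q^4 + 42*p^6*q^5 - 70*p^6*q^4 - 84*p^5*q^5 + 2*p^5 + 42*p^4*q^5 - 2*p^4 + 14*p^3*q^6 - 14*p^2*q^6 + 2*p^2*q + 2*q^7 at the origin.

The Hessian of f at 0 is [[0, 0], [0, 0]] with rank 0, so corank 2. A Groebner basis of the Jacobian ideal J(f) in C{p,q} is {p^2/7 + q^6, p^3, p*q}; counting standard monomials gives mu = 8. Corank 2; j^3 = 2*p^2*q has shape L^2 M (L != M), so D-series; mu = 8 gives D_8.

D_{8}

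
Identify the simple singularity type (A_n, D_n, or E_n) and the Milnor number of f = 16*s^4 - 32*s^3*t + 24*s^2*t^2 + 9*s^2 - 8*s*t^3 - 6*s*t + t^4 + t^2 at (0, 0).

Type A_{3}, Milnor number mu = 3.

The Hessian of f at 0 is [[18, -6], [-6, 2]] with rank 1, so corank 1. A Groebner basis of the Jacobian ideal J(f) in C{s,t} is {t^3, s - t/3}; counting standard monomials gives mu = 3. Corank 1: A-series; mu = 3 gives A_3.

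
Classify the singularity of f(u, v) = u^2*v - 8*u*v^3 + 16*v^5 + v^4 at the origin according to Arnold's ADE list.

D_5

The Hessian of f at 0 is [[0, 0], [0, 0]] with rank 0, so corank 2. A Groebner basis of the Jacobian ideal J(f) in C{u,v} is {u*v^2, -u*v/4 + v^3, u^2 + u*v}; counting standard monomials gives mu = 5. Corank 2; j^3 = u^2*v has shape L^2 M (L != M), so D-series; mu = 5 gives D_5.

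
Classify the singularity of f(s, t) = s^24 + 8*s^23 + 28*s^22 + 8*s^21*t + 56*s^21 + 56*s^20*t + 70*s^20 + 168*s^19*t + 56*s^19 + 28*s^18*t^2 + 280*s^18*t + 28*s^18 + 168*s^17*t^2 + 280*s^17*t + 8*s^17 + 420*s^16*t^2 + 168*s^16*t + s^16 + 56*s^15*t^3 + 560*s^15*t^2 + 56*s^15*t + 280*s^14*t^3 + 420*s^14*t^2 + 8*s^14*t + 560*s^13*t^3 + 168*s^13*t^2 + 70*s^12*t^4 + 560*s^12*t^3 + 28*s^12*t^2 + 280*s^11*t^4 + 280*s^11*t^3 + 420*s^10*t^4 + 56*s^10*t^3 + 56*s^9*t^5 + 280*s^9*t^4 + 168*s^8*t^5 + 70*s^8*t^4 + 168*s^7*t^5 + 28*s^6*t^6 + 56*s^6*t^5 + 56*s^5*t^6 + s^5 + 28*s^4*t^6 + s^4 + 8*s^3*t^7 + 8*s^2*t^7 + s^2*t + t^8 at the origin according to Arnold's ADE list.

D_{9}

The Hessian of f at 0 is [[0, 0], [0, 0]] with rank 0, so corank 2. A Groebner basis of the Jacobian ideal J(f) in C{s,t} is {s^2/8 + t^7, s^3, s*t}; counting standard monomials gives mu = 9. Corank 2; j^3 = s^2*t has shape L^2 M (L != M), so D-series; mu = 9 gives D_9.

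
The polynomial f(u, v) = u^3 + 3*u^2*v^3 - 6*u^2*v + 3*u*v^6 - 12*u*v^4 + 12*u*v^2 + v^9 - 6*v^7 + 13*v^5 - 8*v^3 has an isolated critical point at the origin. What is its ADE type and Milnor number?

Type E8, Milnor number mu = 8.

The Hessian of f at 0 has rank 0. Corank 2; j^3 = (u - 2*v)^3 is a perfect cube, so E-series; the 5-jet and mu = 8 give E_8.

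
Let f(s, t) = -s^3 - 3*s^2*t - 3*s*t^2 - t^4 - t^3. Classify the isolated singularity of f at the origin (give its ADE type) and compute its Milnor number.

The Hessian of f at 0 has rank 0. Corank 2; j^3 = -(s + t)^3 is a perfect cube, so E-series; the 4-jet and mu = 6 give E_6.

Type E_{6}, Milnor number mu = 6.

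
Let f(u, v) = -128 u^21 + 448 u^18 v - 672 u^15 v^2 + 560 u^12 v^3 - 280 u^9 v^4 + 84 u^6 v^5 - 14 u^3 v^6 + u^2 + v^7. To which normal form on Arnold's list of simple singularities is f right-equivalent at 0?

The Hessian of f at 0 has rank 1. Corank 1: A-series; mu = 6 gives A_6.

A_6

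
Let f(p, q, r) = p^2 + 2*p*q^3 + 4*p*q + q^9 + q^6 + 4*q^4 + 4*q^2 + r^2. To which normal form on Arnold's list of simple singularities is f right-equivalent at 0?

A_8

The Hessian of f at 0 has rank 2. Corank 1: A-series; mu = 8 gives A_8.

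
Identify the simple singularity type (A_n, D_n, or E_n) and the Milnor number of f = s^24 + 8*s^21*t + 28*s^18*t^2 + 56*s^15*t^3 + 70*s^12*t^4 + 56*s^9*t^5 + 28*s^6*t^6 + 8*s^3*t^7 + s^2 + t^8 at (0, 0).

Type A_7, Milnor number mu = 7.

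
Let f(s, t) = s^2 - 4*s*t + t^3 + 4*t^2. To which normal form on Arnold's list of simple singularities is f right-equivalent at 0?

The Hessian of f at 0 has rank 1. Corank 1: A-series; mu = 2 gives A_2.

A_{2}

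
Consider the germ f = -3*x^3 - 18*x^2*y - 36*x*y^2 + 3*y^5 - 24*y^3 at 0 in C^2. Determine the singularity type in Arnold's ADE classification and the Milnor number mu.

Type E8, Milnor number mu = 8.

The Hessian of f at 0 has rank 0. Corank 2; j^3 = -3*(x + 2*y)^3 is a perfect cube, so E-series; the 5-jet and mu = 8 give E_8.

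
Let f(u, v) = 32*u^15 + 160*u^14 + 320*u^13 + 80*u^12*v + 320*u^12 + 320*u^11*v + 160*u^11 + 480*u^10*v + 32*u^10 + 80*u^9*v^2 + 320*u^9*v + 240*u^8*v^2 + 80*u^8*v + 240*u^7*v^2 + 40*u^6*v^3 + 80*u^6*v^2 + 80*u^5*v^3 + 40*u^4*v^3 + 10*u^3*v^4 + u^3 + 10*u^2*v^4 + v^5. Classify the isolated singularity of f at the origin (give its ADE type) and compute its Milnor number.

Type E_{8}, Milnor number mu = 8.

The Hessian of f at 0 is [[0, 0], [0, 0]] with rank 0, so corank 2. A Groebner basis of the Jacobian ideal J(f) in C{u,v} is {v^4, u^2}; counting standard monomials gives mu = 8. Corank 2; j^3 = u^3 is a perfect cube, so E-series; the 5-jet and mu = 8 give E_8.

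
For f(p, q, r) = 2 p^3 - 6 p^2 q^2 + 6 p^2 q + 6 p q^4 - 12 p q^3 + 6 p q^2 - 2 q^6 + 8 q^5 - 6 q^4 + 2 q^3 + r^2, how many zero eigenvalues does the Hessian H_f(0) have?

The Hessian at 0 is [[0, 0, 0], [0, 0, 0], [0, 0, 2]] of rank 1; hence corank 2.

2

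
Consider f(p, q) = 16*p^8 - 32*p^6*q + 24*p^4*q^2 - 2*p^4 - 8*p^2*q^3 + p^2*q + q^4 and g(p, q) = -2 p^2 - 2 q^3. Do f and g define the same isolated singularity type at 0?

No.

The Hessian of f at 0 is [[0, 0], [0, 0]] with rank 0, so corank 2. A Groebner basis of the Jacobian ideal J(f) in C{p,q} is {p^3, p^2/4 + q^3, p*q}; counting standard monomials gives mu = 5. Corank 2; j^3 = p^2*q has shape L^2 M (L != M), so D-series; mu = 5 gives D_5. The Hessian of g at 0 is [[-4, 0], [0, 0]] with rank 1, so corank 1. A Groebner basis of the Jacobian ideal J(g) in C{p,q} is {q^2, p}; counting standard monomials gives mu = 2. Corank 1: A-series; mu = 2 gives A_2. f is D_5 but g is A_2, hence not right-equivalent.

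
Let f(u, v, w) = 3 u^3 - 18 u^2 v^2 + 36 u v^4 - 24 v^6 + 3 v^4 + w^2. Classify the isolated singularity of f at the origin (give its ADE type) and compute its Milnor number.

Type E_{6}, Milnor number mu = 6.

The Hessian of f at 0 has rank 1. Corank 2; j^3 = 3*u^3 is a perfect cube, so E-series; the 4-jet and mu = 6 give E_6.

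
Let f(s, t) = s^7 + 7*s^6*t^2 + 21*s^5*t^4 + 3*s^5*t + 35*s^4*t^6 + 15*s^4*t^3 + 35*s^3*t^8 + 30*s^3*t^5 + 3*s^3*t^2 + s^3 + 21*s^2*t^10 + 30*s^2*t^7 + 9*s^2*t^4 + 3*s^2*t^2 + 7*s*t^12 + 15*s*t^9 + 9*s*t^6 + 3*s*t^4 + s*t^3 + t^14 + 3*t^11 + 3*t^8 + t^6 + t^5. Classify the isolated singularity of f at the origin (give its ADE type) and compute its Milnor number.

The Hessian of f at 0 has rank 0. Corank 2; j^3 = s^3 is a perfect cube, so E-series; the 4-jet and mu = 7 give E_7.

Type E_{7}, Milnor number mu = 7.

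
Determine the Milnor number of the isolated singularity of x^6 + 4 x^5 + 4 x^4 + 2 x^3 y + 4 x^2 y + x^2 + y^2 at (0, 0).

1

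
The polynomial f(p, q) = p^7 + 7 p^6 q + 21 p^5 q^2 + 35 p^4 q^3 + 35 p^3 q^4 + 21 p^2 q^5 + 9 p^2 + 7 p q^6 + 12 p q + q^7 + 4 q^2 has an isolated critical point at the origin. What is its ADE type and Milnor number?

The Hessian of f at 0 is [[18, 12], [12, 8]] with rank 1, so corank 1. A Groebner basis of the Jacobian ideal J(f) in C{p,q} is {q^6, p + 2*q/3}; counting standard monomials gives mu = 6. Corank 1: A-series; mu = 6 gives A_6.

Type A_6, Milnor number mu = 6.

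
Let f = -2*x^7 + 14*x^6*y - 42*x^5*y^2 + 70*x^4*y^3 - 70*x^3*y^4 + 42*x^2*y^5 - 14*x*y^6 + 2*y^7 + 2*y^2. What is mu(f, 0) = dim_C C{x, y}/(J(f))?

The Hessian of f at 0 has rank 1. Corank 1: A-series; mu = 6 gives A_6.

6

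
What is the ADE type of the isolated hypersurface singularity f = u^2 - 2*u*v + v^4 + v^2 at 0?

The Hessian of f at 0 has rank 1. Corank 1: A-series; mu = 3 gives A_3.

A3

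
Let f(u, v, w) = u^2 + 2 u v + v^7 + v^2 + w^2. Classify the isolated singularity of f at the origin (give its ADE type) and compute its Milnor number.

Type A6, Milnor number mu = 6.

The Hessian of f at 0 has rank 2. Corank 1: A-series; mu = 6 gives A_6.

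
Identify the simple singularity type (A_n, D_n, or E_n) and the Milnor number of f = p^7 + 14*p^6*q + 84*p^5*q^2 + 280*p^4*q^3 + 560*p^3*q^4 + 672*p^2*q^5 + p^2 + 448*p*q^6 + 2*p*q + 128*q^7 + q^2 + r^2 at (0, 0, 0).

The Hessian of f at 0 has rank 2. Corank 1: A-series; mu = 6 gives A_6.

Type A_6, Milnor number mu = 6.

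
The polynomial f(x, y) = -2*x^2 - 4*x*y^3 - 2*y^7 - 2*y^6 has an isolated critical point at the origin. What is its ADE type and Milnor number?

The Hessian of f at 0 is [[-4, 0], [0, 0]] with rank 1, so corank 1. A Groebner basis of the Jacobian ideal J(f) in C{x,y} is {x + y^3, x^2}; counting standard monomials gives mu = 6. Corank 1: A-series; mu = 6 gives A_6.

Type A_6, Milnor number mu = 6.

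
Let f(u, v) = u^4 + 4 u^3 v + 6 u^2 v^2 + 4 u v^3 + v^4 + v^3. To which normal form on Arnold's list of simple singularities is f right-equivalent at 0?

E_{6}

The Hessian of f at 0 is [[0, 0], [0, 0]] with rank 0, so corank 2. A Groebner basis of the Jacobian ideal J(f) in C{u,v} is {u^3 + 3*u^2*v, v^2}; counting standard monomials gives mu = 6. Corank 2; j^3 = v^3 is a perfect cube, so E-series; the 4-jet and mu = 6 give E_6.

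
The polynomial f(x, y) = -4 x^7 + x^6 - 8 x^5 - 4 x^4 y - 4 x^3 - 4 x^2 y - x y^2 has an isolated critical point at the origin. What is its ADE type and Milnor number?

The Hessian of f at 0 is [[0, 0], [0, 0]] with rank 0, so corank 2. A Groebner basis of the Jacobian ideal J(f) in C{x,y} is {16*x^2 + 8*x*y + y^4, x^3 + 2*x^2 + 2*x*y + y^3/8 + y^2/2, x^2*y - 8*x^2/3 - 8*x*y/3 - y^3/4 - 2*y^2/3, 8*x^2/3 + x*y^2 + 8*x*y/3 + y^3/2 + 2*y^2/3}; counting standard monomials gives mu = 7. Corank 2; j^3 = -x*(2*x + y)^2 has shape L^2 M (L != M), so D-series; mu = 7 gives D_7.

Type D_{7}, Milnor number mu = 7.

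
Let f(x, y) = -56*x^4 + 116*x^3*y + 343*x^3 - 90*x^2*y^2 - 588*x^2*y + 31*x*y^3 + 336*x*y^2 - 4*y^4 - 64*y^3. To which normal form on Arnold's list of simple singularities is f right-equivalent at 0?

E_7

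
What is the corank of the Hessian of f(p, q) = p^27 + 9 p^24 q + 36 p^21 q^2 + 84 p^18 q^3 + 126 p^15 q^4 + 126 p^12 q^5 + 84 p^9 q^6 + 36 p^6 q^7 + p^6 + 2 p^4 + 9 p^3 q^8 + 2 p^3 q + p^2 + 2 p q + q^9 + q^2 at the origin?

1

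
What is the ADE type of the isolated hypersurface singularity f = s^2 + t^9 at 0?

A_{8}

The Hessian of f at 0 is [[2, 0], [0, 0]] with rank 1, so corank 1. A Groebner basis of the Jacobian ideal J(f) in C{s,t} is {t^8, s}; counting standard monomials gives mu = 8. Corank 1: A-series; mu = 8 gives A_8.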